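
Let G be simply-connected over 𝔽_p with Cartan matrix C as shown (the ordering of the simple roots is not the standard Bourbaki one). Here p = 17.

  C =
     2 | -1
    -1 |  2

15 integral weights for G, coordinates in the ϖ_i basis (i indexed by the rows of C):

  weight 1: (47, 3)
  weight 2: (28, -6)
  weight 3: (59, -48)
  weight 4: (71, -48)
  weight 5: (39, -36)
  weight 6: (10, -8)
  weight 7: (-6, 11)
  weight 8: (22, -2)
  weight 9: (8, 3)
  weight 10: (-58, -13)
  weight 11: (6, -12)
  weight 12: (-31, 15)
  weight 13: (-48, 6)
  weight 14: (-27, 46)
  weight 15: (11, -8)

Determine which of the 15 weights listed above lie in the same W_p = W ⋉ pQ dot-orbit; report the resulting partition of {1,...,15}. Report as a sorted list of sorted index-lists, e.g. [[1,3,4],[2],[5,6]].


Cartan matrix: type A_2 (|W|=6); un-permuting the 2 rows.

Ā_17 reps of the 15 weights (A_2, coords as presented):

  1: (3, 1)
  2: (5, 7)
  3: (9, 4)
  4: (9, 4)
  5: (11, 5)
  6: (4, 7)
  7: (5, 7)
  8: (11, 5)
  9: (9, 4)
  10: (11, 5)
  11: (4, 7)
  12: (3, 1)
  13: (4, 7)
  14: (9, 4)
  15: (5, 7)

Partition of {1..15} into 5 W_17-dot-orbits:

[[1, 12], [2, 7, 15], [3, 4, 9, 14], [5, 8, 10], [6, 11, 13]]


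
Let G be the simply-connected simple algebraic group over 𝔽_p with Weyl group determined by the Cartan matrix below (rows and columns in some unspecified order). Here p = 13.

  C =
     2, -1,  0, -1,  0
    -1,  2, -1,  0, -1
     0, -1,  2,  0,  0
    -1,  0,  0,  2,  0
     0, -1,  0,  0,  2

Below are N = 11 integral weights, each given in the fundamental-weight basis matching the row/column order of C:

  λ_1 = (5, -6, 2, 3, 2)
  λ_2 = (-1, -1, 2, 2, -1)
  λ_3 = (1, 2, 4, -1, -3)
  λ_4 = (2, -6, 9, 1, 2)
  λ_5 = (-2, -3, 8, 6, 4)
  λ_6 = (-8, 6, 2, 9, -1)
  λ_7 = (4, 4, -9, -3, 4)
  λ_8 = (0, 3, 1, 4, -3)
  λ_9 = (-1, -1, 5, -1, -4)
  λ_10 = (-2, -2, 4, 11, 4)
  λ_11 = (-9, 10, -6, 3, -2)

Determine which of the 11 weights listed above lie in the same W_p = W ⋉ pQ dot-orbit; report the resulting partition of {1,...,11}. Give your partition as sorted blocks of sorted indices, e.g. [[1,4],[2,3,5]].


C ↔ D_5 under row/col permutation; |W(D_5)| = 1920.

Folding the 11 weights λ_j+ρ into Ā_13 (reps in the given 5-coord order):

  [1] (1, 1, 2, 4, 2) · [2] (0, 0, 3, 3, 0) · [3] (2, 1, 5, 0, 2) · [4] (2, 1, 5, 0, 2) · [5] (1, 2, 4, 1, 0) · [6] (0, 0, 3, 3, 0) · [7] (2, 1, 5, 0, 2) · [8] (1, 1, 2, 4, 2) · [9] (0, 0, 3, 3, 0) · [10] (1, 1, 2, 4, 2) · [11] (1, 1, 2, 4, 2)

Linkage partition of the 11 weights (4 classes, p=13):

[[1, 8, 10, 11], [2, 6, 9], [3, 4, 7], [5]]


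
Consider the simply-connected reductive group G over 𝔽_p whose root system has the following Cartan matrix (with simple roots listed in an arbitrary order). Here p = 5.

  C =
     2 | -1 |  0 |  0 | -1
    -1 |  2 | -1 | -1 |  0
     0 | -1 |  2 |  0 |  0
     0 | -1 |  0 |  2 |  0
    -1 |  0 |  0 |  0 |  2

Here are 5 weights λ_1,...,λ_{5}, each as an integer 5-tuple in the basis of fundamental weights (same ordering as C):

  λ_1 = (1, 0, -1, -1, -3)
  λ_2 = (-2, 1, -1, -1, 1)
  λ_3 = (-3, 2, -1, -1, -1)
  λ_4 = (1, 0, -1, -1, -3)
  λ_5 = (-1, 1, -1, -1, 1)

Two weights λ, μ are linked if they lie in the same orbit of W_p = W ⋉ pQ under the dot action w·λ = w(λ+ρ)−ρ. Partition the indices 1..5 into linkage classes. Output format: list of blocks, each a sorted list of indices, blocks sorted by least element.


Cartan matrix: type D_5 (|W|=1920); un-permuting the 5 rows.

Alcove-folded reps (p=5, 5 weights, presented ϖ-order):

  λ_1 → (0, 1, 0, 0, 2)
  λ_2 → (1, 1, 0, 0, 1)
  λ_3 → (0, 1, 0, 0, 2)
  λ_4 → (0, 1, 0, 0, 2)
  λ_5 → (1, 1, 0, 0, 1)

These 5 weights hit 2 W_5-dot-orbits; sizes (3, 2):

[[1, 3, 4], [2, 5]]


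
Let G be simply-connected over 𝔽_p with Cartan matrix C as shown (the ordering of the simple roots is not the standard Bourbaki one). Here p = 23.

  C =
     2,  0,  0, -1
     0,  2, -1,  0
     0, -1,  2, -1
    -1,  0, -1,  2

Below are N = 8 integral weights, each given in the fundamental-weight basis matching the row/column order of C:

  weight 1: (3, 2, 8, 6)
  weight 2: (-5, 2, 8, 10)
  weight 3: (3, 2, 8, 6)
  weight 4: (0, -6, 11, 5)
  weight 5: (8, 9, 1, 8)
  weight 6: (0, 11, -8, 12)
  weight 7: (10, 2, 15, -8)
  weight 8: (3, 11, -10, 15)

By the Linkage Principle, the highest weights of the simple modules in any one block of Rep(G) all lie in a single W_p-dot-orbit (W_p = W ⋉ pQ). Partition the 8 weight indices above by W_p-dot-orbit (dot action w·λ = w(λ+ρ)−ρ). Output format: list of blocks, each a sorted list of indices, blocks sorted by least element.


Type A_4, rank 4, |W|=120; reorder rows/cols to standard.

W_23-reps of the 8 weights in Ā_23 (same 4-coord order as C):

  λ_1+ρ ↦ (4, 3, 9, 7) · λ_2+ρ ↦ (4, 3, 9, 7) · λ_3+ρ ↦ (4, 3, 9, 7) · λ_4+ρ ↦ (1, 5, 7, 6) · λ_5+ρ ↦ (2, 3, 2, 9) · λ_6+ρ ↦ (1, 5, 7, 6) · λ_7+ρ ↦ (4, 3, 9, 7) · λ_8+ρ ↦ (4, 3, 9, 7)

3 distinct reps among the 8 weights ⇒ 3 W_23-linkage classes:

[[1, 2, 3, 7, 8], [4, 6], [5]]


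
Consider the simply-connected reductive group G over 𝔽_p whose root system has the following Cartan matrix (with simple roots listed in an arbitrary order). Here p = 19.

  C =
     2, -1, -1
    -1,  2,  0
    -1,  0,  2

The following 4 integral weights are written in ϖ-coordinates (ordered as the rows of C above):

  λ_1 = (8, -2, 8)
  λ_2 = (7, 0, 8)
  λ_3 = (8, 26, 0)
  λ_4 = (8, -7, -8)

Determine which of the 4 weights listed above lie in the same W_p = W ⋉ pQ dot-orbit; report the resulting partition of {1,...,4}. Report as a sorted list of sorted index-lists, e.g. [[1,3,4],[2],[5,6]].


Type A_3, rank 3, |W|=24; reorder rows/cols to standard.

λ_j+ρ reflected into Ā_19 (⟨·,θ^∨⟩≤19); 3-tuples as given:

    [1] (8, 1, 9)
    [2] (8, 1, 9)
    [3] (8, 1, 9)
    [4] (4, 2, 3)

Grouping the 4 weights by Ā_19-representative: 2 linkage classes.

[[1, 2, 3], [4]]


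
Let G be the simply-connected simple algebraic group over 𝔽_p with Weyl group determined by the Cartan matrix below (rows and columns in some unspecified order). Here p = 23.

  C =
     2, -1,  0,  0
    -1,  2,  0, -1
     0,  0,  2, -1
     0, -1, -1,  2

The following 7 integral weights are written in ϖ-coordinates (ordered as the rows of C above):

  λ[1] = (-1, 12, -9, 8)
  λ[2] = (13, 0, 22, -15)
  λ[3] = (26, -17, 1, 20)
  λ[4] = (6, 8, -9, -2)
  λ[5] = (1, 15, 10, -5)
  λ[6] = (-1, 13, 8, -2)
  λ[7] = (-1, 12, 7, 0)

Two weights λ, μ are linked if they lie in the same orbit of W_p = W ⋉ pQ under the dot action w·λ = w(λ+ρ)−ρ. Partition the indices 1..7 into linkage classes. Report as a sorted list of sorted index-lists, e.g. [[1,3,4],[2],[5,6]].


Type A_4, rank 4, |W|=120; reorder rows/cols to standard.

W_23-reps of the 7 weights in Ā_23 (same 4-coord order as C):

    λ_1 → (0, 13, 8, 1)
    λ_2 → (0, 13, 8, 1)
    λ_3 → (0, 12, 5, 4)
    λ_4 → (7, 0, 1, 8)
    λ_5 → (0, 12, 5, 4)
    λ_6 → (0, 13, 8, 1)
    λ_7 → (0, 13, 8, 1)

3 distinct reps among the 7 weights ⇒ 3 W_23-linkage classes:

[[1, 2, 6, 7], [3, 5], [4]]


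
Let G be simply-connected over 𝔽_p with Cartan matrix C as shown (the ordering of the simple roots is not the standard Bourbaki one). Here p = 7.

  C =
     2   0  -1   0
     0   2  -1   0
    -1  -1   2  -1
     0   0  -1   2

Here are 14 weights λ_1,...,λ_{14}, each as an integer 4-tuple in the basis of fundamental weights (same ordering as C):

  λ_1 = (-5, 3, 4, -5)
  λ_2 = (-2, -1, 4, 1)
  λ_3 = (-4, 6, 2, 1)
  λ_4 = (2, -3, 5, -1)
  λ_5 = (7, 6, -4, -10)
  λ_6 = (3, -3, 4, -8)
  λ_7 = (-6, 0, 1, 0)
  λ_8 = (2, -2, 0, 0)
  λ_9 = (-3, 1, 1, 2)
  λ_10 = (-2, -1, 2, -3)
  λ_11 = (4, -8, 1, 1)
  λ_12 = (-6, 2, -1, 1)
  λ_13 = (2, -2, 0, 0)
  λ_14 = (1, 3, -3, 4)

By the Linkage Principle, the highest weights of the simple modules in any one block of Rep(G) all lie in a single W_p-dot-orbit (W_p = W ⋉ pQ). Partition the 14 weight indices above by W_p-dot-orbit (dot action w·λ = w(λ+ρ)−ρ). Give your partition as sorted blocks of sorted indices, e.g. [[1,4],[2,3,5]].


Dynkin diagram of C (from the 6 off-diagonal −1 entries): D_4.

Alcove-folded reps (p=7, 14 weights, presented ϖ-order):

  λ_1+ρ ↦ (1, 1, 1, 1)
  λ_2+ρ ↦ (1, 0, 0, 2)
  λ_3+ρ ↦ (2, 2, 0, 3)
  λ_4+ρ ↦ (1, 0, 0, 2)
  λ_5+ρ ↦ (1, 0, 2, 2)
  λ_6+ρ ↦ (0, 2, 0, 3)
  λ_7+ρ ↦ (1, 1, 1, 1)
  λ_8+ρ ↦ (3, 1, 0, 1)
  λ_9+ρ ↦ (2, 2, 0, 3)
  λ_10+ρ ↦ (1, 0, 0, 2)
  λ_11+ρ ↦ (0, 2, 0, 3)
  λ_12+ρ ↦ (0, 2, 0, 3)
  λ_13+ρ ↦ (3, 1, 0, 1)
  λ_14+ρ ↦ (0, 2, 0, 3)

Partition of {1..14} into 6 W_7-dot-orbits:

[[1, 7], [2, 4, 10], [3, 9], [5], [6, 11, 12, 14], [8, 13]]


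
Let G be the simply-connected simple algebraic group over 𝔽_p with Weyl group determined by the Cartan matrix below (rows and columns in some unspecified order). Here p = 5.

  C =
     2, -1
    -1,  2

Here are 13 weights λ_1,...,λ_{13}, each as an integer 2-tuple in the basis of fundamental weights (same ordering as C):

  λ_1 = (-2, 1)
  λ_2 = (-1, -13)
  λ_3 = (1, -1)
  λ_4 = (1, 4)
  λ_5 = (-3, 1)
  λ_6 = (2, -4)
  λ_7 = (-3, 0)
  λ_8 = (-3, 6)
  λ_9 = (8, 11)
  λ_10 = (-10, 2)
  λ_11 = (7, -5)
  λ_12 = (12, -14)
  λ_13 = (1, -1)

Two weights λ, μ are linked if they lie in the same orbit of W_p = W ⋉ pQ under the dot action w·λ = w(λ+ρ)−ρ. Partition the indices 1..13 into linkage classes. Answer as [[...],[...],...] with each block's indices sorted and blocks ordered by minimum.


Type A_2, rank 2, |W|=6; reorder rows/cols to standard.

W_5-reps of the 13 weights in Ā_5 (same 2-coord order as C):

  [1] (1, 1);  [2] (0, 3);  [3] (2, 0);  [4] (0, 3);  [5] (2, 0);  [6] (0, 3);  [7] (1, 1);  [8] (0, 3);  [9] (1, 1);  [10] (1, 1);  [11] (1, 1);  [12] (2, 0);  [13] (2, 0)

The 13 indices split into 3 linkage classes (same alcove rep ⇔ same W_5-dot-orbit):

[[1, 7, 9, 10, 11], [2, 4, 6, 8], [3, 5, 12, 13]]


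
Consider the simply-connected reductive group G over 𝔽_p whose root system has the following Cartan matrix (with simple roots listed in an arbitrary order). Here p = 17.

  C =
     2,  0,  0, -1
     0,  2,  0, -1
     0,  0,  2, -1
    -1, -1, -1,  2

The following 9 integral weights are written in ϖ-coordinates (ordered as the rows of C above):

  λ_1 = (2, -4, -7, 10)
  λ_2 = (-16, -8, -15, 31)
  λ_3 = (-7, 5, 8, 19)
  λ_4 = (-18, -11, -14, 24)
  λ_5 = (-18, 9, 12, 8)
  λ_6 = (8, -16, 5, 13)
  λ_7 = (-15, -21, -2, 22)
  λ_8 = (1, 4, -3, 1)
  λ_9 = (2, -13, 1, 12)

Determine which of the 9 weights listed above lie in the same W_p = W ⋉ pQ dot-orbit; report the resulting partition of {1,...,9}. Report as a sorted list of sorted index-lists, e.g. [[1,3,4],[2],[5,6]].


Dynkin diagram of C (from the 6 off-diagonal −1 entries): D_4.

λ_j+ρ reflected into Ā_17 (⟨·,θ^∨⟩≤17); 4-tuples as given:

  λ_1 → (3, 3, 6, 2) · λ_2 → (0, 8, 1, 2) · λ_3 → (3, 3, 6, 2) · λ_4 → (2, 5, 2, 0) · λ_5 → (2, 5, 2, 0) · λ_6 → (3, 3, 6, 2) · λ_7 → (3, 3, 6, 2) · λ_8 → (2, 5, 2, 0) · λ_9 → (2, 11, 1, 1)

Grouping the 9 weights by Ā_17-representative: 4 linkage classes.

[[1, 3, 6, 7], [2], [4, 5, 8], [9]]


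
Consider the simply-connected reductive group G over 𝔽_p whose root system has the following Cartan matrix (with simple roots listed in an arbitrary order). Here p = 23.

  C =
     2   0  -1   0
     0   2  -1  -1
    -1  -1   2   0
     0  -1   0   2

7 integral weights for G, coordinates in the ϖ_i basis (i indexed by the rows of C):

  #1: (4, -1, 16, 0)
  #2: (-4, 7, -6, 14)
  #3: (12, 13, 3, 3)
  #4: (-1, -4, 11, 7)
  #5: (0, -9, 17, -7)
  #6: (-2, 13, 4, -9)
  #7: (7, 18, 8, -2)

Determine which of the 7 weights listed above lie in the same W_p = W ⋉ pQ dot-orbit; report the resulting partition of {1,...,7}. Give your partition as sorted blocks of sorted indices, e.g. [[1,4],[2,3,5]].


C ↔ A_4 under row/col permutation; |W(A_4)| = 120.

Ā_23 reps of the 7 weights (A_4, coords as presented):

  λ_1 → (5, 0, 17, 1);  λ_2 → (5, 0, 3, 15);  λ_3 → (1, 6, 4, 8);  λ_4 → (0, 3, 9, 5);  λ_5 → (1, 6, 4, 8);  λ_6 → (1, 6, 4, 8);  λ_7 → (1, 6, 4, 8)

4 distinct reps among the 7 weights ⇒ 4 W_23-linkage classes:

[[1], [2], [3, 5, 6, 7], [4]]


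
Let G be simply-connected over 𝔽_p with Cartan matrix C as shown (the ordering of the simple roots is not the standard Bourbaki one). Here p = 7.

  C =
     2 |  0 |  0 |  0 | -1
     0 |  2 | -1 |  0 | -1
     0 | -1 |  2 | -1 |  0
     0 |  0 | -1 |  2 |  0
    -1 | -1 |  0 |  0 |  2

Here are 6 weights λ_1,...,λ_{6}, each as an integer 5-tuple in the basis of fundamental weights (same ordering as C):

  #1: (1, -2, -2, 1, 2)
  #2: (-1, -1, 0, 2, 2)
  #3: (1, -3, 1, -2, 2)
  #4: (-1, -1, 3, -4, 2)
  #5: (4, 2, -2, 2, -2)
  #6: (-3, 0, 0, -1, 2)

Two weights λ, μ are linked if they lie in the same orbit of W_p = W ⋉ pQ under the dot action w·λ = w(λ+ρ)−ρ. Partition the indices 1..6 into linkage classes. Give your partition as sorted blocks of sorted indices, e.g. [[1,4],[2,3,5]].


A_5 Cartan matrix, 5 simple roots permuted; ρ=(1,1,1,1,1).

Alcove-folded reps (p=7, 6 weights, presented ϖ-order):

  λ_1+ρ ↦ (2, 1, 1, 0, 1)
  λ_2+ρ ↦ (0, 0, 1, 3, 3)
  λ_3+ρ ↦ (2, 1, 1, 0, 1)
  λ_4+ρ ↦ (0, 0, 1, 3, 3)
  λ_5+ρ ↦ (2, 1, 1, 0, 1)
  λ_6+ρ ↦ (2, 1, 1, 0, 1)

2 distinct reps among the 6 weights ⇒ 2 W_7-linkage classes:

[[1, 3, 5, 6], [2, 4]]


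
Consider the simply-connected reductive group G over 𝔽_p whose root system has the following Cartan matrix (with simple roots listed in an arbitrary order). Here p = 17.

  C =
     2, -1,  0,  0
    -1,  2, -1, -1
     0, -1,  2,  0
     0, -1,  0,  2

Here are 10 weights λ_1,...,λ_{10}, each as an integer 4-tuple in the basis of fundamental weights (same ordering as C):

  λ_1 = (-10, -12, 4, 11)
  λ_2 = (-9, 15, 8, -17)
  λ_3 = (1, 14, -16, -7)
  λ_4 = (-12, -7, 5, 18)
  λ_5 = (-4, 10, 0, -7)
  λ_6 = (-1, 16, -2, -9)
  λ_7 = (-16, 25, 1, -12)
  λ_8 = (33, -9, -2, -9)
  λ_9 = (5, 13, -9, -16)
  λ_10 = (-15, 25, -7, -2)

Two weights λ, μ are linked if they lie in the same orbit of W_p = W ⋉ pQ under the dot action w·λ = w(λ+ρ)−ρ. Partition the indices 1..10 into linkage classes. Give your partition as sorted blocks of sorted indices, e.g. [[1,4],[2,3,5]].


D_4 Cartan matrix, 4 simple roots permuted; ρ=(1,1,1,1).

Folding the 10 weights λ_j+ρ into Ā_17 (reps in the given 4-coord order):

  [1] (3, 2, 1, 6) · [2] (0, 0, 1, 8) · [3] (4, 2, 9, 0) · [4] (4, 2, 9, 0) · [5] (3, 2, 1, 6) · [6] (0, 0, 1, 8) · [7] (4, 2, 9, 0) · [8] (0, 0, 1, 8) · [9] (3, 2, 1, 6) · [10] (3, 2, 1, 6)

3 distinct reps among the 10 weights ⇒ 3 W_17-linkage classes:

[[1, 5, 9, 10], [2, 6, 8], [3, 4, 7]]


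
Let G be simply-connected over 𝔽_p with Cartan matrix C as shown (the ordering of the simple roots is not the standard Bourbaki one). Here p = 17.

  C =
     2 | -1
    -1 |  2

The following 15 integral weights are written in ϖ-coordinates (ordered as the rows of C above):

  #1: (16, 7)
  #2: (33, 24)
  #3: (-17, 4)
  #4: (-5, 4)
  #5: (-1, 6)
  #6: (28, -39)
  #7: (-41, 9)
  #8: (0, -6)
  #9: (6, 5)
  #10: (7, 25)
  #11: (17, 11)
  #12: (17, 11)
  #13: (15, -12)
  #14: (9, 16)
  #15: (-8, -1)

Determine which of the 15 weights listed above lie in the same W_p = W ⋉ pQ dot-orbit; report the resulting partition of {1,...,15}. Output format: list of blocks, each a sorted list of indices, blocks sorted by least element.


Cartan matrix: type A_2 (|W|=6); un-permuting the 2 rows.

Alcove-folded reps (p=17, 15 weights, presented ϖ-order):

  λ_1 → (9, 0) · λ_2 → (9, 0) · λ_3 → (5, 11) · λ_4 → (4, 1) · λ_5 → (0, 7) · λ_6 → (8, 4) · λ_7 → (7, 6) · λ_8 → (4, 1) · λ_9 → (7, 6) · λ_10 → (9, 0) · λ_11 → (4, 1) · λ_12 → (4, 1) · λ_13 → (5, 11) · λ_14 → (0, 7) · λ_15 → (0, 7)

These 15 weights hit 6 W_17-dot-orbits; sizes (3, 2, 4, 3, 1, 2):

[[1, 2, 10], [3, 13], [4, 8, 11, 12], [5, 14, 15], [6], [7, 9]]


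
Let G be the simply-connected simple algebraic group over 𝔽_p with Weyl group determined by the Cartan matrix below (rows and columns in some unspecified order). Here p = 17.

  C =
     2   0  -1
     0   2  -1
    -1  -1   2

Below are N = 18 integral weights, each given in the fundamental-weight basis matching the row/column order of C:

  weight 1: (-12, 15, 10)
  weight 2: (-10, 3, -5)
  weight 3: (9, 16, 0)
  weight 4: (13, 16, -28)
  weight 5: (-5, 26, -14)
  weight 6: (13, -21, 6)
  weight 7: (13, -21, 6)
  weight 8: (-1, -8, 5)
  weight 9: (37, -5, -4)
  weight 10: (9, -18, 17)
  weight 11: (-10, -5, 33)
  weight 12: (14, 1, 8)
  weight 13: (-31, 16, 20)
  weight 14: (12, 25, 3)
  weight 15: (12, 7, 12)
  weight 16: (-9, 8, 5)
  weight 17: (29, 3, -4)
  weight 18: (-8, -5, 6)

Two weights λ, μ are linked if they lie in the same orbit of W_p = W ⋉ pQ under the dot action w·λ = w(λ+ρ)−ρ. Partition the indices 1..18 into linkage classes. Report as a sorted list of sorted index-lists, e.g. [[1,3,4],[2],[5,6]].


Root system A_3: the 3×3 matrix C matches after relabeling.

W_17-reps of the 18 weights in Ā_17 (same 3-coord order as C):

  1: (1, 6, 0);  2: (4, 9, 0);  3: (1, 6, 0);  4: (3, 0, 4);  5: (3, 0, 4);  6: (3, 3, 10);  7: (3, 3, 10);  8: (1, 6, 0);  9: (3, 3, 10);  10: (1, 6, 0);  11: (4, 9, 0);  12: (6, 7, 2);  13: (4, 9, 0);  14: (4, 9, 0);  15: (4, 9, 0);  16: (6, 7, 2);  17: (3, 3, 10);  18: (3, 0, 4)

5 distinct reps among the 18 weights ⇒ 5 W_17-linkage classes:

[[1, 3, 8, 10], [2, 11, 13, 14, 15], [4, 5, 18], [6, 7, 9, 17], [12, 16]]


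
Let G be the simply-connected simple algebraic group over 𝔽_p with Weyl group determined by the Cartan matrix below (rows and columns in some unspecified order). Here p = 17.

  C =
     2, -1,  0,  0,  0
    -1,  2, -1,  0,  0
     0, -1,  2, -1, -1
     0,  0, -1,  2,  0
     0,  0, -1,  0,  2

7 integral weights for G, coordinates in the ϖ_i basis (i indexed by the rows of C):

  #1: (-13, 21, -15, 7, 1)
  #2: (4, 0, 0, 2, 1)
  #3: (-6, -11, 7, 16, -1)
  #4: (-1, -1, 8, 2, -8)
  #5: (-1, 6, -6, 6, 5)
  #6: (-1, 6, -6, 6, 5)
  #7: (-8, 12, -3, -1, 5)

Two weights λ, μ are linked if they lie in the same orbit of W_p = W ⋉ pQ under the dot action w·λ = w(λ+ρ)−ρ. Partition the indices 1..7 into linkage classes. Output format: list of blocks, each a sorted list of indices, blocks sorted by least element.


D_5 Cartan matrix, 5 simple roots permuted; ρ=(1,1,1,1,1).

Each λ_j+ρ reduced to Ā_17; 5-tuples below use C's row order:

  1: (3, 1, 1, 2, 4);  2: (5, 1, 1, 3, 2);  3: (0, 2, 5, 2, 1);  4: (0, 0, 2, 3, 7);  5: (0, 2, 5, 2, 1);  6: (0, 2, 5, 2, 1);  7: (7, 0, 0, 2, 4)

The 7 indices split into 5 linkage classes (same alcove rep ⇔ same W_17-dot-orbit):

[[1], [2], [3, 5, 6], [4], [7]]


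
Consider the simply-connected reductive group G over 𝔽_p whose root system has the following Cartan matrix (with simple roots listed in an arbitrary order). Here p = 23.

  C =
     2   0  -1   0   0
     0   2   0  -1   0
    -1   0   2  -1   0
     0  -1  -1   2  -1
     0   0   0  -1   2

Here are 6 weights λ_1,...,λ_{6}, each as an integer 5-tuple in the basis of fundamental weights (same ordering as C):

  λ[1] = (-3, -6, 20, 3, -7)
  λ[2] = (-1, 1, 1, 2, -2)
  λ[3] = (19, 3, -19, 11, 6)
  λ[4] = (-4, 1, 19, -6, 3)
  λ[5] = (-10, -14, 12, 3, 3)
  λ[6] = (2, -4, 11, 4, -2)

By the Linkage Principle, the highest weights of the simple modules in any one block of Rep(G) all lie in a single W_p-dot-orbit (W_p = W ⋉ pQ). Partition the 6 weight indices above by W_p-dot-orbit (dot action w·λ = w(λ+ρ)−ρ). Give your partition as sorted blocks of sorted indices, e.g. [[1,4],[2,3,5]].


D_5 Cartan matrix, 5 simple roots permuted; ρ=(1,1,1,1,1).

Each λ_j+ρ reduced to Ā_23; 5-tuples below use C's row order:

  λ_1+ρ ↦ (0, 2, 2, 2, 1)
  λ_2+ρ ↦ (0, 2, 2, 2, 1)
  λ_3+ρ ↦ (0, 2, 2, 2, 1)
  λ_4+ρ ↦ (3, 3, 2, 1, 1)
  λ_5+ρ ↦ (4, 3, 4, 1, 4)
  λ_6+ρ ↦ (3, 3, 2, 1, 1)

These 6 weights hit 3 W_23-dot-orbits; sizes (3, 2, 1):

[[1, 2, 3], [4, 6], [5]]


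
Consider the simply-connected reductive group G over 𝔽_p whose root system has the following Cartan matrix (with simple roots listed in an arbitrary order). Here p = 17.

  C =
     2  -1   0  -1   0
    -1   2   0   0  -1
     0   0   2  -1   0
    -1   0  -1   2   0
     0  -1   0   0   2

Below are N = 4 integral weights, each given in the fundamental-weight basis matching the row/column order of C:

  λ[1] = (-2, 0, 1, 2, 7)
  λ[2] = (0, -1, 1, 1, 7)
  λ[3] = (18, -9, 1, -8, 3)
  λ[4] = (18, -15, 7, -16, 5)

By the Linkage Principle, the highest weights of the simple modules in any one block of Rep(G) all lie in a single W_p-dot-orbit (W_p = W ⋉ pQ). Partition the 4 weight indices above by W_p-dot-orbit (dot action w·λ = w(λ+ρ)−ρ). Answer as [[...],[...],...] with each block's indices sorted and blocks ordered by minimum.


Type A_5, rank 5, |W|=720; reorder rows/cols to standard.

Each λ_j+ρ reduced to Ā_17; 5-tuples below use C's row order:

  λ_1+ρ ↦ (1, 0, 2, 2, 8)
  λ_2+ρ ↦ (1, 0, 2, 2, 8)
  λ_3+ρ ↦ (4, 4, 3, 2, 2)
  λ_4+ρ ↦ (4, 4, 3, 2, 2)

The 4 indices split into 2 linkage classes (same alcove rep ⇔ same W_17-dot-orbit):

[[1, 2], [3, 4]]


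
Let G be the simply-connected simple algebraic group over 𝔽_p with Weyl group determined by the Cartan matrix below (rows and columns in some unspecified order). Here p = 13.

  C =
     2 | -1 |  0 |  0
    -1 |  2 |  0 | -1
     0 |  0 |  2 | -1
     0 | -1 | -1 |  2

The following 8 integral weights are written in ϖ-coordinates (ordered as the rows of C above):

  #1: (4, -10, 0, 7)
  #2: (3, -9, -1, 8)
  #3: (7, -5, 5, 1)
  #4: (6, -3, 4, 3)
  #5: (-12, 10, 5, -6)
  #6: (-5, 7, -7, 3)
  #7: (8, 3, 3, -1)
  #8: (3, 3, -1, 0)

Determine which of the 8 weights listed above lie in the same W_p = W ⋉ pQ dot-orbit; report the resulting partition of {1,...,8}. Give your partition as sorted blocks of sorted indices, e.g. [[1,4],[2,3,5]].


Root system A_4: the 4×4 matrix C matches after relabeling.

Folding the 8 weights λ_j+ρ into Ā_13 (reps in the given 4-coord order):

    λ_1 → (4, 4, 0, 1)
    λ_2 → (4, 4, 0, 1)
    λ_3 → (4, 2, 4, 2)
    λ_4 → (4, 2, 4, 2)
    λ_5 → (6, 5, 1, 0)
    λ_6 → (4, 2, 4, 2)
    λ_7 → (5, 4, 0, 0)
    λ_8 → (4, 4, 0, 1)

Grouping the 8 weights by Ā_13-representative: 4 linkage classes.

[[1, 2, 8], [3, 4, 6], [5], [7]]


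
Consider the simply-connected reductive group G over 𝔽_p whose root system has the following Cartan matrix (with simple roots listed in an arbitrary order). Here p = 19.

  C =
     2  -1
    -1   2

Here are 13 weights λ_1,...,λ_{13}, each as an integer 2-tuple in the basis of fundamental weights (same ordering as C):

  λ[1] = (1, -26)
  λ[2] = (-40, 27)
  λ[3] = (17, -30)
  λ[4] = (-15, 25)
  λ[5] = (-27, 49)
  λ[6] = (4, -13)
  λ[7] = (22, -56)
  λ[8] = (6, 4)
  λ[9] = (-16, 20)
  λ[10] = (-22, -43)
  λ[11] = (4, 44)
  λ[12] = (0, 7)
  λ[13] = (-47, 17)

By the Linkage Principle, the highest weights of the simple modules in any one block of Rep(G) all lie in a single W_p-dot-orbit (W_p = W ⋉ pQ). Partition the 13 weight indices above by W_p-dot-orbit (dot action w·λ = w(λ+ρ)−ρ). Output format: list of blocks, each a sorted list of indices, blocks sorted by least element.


Root system A_2: the 2×2 matrix C matches after relabeling.

Each λ_j+ρ reduced to Ā_19; 2-tuples below use C's row order:

  λ_1+ρ ↦ (13, 4)
  λ_2+ρ ↦ (1, 8)
  λ_3+ρ ↦ (1, 8)
  λ_4+ρ ↦ (7, 5)
  λ_5+ρ ↦ (7, 5)
  λ_6+ρ ↦ (7, 5)
  λ_7+ρ ↦ (13, 4)
  λ_8+ρ ↦ (7, 5)
  λ_9+ρ ↦ (13, 4)
  λ_10+ρ ↦ (13, 4)
  λ_11+ρ ↦ (7, 5)
  λ_12+ρ ↦ (1, 8)
  λ_13+ρ ↦ (1, 8)

These 13 weights hit 3 W_19-dot-orbits; sizes (4, 4, 5):

[[1, 7, 9, 10], [2, 3, 12, 13], [4, 5, 6, 8, 11]]


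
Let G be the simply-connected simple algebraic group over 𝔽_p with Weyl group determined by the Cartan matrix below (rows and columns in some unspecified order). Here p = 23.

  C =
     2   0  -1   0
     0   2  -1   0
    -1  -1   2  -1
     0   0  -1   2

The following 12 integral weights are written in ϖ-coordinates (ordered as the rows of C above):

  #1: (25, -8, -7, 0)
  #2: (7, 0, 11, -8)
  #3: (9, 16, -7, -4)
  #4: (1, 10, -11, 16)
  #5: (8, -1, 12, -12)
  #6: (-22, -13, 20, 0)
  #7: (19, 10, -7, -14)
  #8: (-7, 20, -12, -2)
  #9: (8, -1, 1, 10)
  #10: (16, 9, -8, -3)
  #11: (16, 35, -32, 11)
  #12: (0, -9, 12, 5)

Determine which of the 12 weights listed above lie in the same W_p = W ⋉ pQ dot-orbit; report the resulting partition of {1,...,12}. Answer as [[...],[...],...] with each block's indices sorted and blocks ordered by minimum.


C ↔ D_4 under row/col permutation; |W(D_4)| = 192.

Each λ_j+ρ reduced to Ā_23; 4-tuples below use C's row order:

    [1] (8, 1, 2, 7)
    [2] (8, 1, 2, 7)
    [3] (1, 8, 3, 6)
    [4] (8, 1, 2, 7)
    [5] (9, 0, 1, 11)
    [6] (9, 0, 1, 11)
    [7] (1, 8, 3, 6)
    [8] (1, 8, 3, 6)
    [9] (9, 0, 1, 11)
    [10] (8, 1, 2, 7)
    [11] (1, 8, 3, 6)
    [12] (1, 8, 3, 6)

3 distinct reps among the 12 weights ⇒ 3 W_23-linkage classes:

[[1, 2, 4, 10], [3, 7, 8, 11, 12], [5, 6, 9]]


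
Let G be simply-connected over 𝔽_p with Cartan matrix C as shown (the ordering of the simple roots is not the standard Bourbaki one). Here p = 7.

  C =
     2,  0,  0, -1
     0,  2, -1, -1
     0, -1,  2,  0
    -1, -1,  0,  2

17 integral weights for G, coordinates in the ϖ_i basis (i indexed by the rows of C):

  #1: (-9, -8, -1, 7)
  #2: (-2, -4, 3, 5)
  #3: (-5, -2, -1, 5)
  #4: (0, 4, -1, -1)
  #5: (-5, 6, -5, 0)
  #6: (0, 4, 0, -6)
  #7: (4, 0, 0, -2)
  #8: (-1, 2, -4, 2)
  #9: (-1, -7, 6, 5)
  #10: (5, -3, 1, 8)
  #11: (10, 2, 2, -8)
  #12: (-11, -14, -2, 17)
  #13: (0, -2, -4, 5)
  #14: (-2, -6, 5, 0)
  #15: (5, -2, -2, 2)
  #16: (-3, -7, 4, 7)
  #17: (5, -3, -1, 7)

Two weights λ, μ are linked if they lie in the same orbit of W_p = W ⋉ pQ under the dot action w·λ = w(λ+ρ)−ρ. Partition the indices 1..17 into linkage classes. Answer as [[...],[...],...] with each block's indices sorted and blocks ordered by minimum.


Root system A_4: the 4×4 matrix C matches after relabeling.

Each λ_j+ρ reduced to Ā_7; 4-tuples below use C's row order:

    1: (0, 6, 1, 0)
    2: (1, 3, 1, 2)
    3: (4, 0, 1, 1)
    4: (1, 5, 0, 0)
    5: (0, 0, 3, 3)
    6: (4, 0, 1, 1)
    7: (4, 0, 1, 1)
    8: (0, 0, 3, 3)
    9: (0, 6, 1, 0)
    10: (1, 5, 0, 0)
    11: (0, 0, 3, 3)
    12: (1, 3, 1, 2)
    13: (1, 3, 1, 2)
    14: (4, 0, 1, 1)
    15: (4, 0, 1, 1)
    16: (1, 5, 0, 0)
    17: (1, 5, 0, 0)

These 17 weights hit 5 W_7-dot-orbits; sizes (2, 3, 5, 4, 3):

[[1, 9], [2, 12, 13], [3, 6, 7, 14, 15], [4, 10, 16, 17], [5, 8, 11]]


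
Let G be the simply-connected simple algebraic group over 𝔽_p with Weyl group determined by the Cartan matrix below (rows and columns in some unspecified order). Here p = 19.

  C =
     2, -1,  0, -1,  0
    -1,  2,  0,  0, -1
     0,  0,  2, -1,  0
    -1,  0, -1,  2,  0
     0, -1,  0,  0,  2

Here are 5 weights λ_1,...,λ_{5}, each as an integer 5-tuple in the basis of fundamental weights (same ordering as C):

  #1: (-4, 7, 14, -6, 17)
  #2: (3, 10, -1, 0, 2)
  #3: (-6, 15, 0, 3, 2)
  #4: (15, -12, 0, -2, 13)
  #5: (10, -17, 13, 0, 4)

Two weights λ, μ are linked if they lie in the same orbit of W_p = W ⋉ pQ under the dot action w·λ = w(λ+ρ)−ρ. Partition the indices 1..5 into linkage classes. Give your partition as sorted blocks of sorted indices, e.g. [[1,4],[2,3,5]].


Cartan matrix: type A_5 (|W|=720); un-permuting the 5 rows.

Folding the 5 weights λ_j+ρ into Ā_19 (reps in the given 5-coord order):

  1: (1, 0, 3, 4, 4) · 2: (4, 11, 0, 1, 3) · 3: (4, 11, 0, 1, 3) · 4: (4, 11, 0, 1, 3) · 5: (1, 0, 3, 4, 4)

These 5 weights hit 2 W_19-dot-orbits; sizes (2, 3):

[[1, 5], [2, 3, 4]]


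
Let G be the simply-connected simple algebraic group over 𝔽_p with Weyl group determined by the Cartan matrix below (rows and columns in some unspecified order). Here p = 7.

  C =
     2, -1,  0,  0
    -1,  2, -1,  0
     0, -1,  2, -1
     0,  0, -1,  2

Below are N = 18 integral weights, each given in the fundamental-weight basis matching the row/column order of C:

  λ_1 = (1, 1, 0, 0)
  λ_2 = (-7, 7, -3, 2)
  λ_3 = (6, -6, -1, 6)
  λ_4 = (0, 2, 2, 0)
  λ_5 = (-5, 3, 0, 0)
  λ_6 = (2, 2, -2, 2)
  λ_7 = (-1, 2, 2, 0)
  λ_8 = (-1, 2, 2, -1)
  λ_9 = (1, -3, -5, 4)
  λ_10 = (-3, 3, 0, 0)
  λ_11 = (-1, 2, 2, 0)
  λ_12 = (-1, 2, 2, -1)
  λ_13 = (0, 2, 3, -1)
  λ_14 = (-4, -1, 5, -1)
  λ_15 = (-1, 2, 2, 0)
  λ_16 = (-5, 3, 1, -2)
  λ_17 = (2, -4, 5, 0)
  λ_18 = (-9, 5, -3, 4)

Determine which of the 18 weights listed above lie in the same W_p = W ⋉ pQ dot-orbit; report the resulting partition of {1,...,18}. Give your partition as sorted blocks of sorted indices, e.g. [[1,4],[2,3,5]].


A_4 Cartan matrix, 4 simple roots permuted; ρ=(1,1,1,1).

Each λ_j+ρ reduced to Ā_7; 4-tuples below use C's row order:

  λ_1+ρ ↦ (2, 2, 1, 1)
  λ_2+ρ ↦ (4, 0, 1, 1)
  λ_3+ρ ↦ (0, 0, 5, 0)
  λ_4+ρ ↦ (0, 3, 3, 0)
  λ_5+ρ ↦ (4, 0, 1, 1)
  λ_6+ρ ↦ (2, 2, 1, 1)
  λ_7+ρ ↦ (0, 3, 3, 1)
  λ_8+ρ ↦ (0, 3, 3, 0)
  λ_9+ρ ↦ (4, 0, 1, 1)
  λ_10+ρ ↦ (2, 2, 1, 1)
  λ_11+ρ ↦ (0, 3, 3, 1)
  λ_12+ρ ↦ (0, 3, 3, 0)
  λ_13+ρ ↦ (0, 3, 3, 1)
  λ_14+ρ ↦ (0, 3, 3, 0)
  λ_15+ρ ↦ (0, 3, 3, 1)
  λ_16+ρ ↦ (4, 0, 1, 1)
  λ_17+ρ ↦ (0, 3, 3, 1)
  λ_18+ρ ↦ (2, 2, 1, 1)

These 18 weights hit 5 W_7-dot-orbits; sizes (4, 4, 1, 4, 5):

[[1, 6, 10, 18], [2, 5, 9, 16], [3], [4, 8, 12, 14], [7, 11, 13, 15, 17]]


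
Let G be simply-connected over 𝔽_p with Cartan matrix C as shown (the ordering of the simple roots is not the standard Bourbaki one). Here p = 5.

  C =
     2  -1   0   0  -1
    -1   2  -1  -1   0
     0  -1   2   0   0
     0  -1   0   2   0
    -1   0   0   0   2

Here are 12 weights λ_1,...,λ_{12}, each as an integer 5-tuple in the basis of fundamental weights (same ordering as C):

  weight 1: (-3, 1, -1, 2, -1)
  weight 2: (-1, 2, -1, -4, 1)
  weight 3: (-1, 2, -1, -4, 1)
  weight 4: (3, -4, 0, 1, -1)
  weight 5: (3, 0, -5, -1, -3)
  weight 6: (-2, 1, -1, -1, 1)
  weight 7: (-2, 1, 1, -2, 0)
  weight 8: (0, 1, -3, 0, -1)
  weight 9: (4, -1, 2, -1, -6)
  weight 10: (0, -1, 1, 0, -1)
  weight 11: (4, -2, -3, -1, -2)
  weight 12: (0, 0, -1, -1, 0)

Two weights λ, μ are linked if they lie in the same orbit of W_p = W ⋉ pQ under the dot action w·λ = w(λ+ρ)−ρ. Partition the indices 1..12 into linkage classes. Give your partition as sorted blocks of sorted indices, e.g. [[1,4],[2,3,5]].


C ↔ D_5 under row/col permutation; |W(D_5)| = 1920.

Each λ_j+ρ reduced to Ā_5; 5-tuples below use C's row order:

    [1] (0, 0, 0, 3, 2)
    [2] (0, 0, 0, 3, 2)
    [3] (0, 0, 0, 3, 2)
    [4] (1, 0, 2, 1, 0)
    [5] (0, 1, 0, 2, 1)
    [6] (1, 1, 0, 0, 1)
    [7] (1, 0, 2, 1, 0)
    [8] (1, 0, 2, 1, 0)
    [9] (0, 0, 0, 3, 2)
    [10] (1, 0, 2, 1, 0)
    [11] (0, 1, 0, 2, 1)
    [12] (1, 1, 0, 0, 1)

The 12 indices split into 4 linkage classes (same alcove rep ⇔ same W_5-dot-orbit):

[[1, 2, 3, 9], [4, 7, 8, 10], [5, 11], [6, 12]]


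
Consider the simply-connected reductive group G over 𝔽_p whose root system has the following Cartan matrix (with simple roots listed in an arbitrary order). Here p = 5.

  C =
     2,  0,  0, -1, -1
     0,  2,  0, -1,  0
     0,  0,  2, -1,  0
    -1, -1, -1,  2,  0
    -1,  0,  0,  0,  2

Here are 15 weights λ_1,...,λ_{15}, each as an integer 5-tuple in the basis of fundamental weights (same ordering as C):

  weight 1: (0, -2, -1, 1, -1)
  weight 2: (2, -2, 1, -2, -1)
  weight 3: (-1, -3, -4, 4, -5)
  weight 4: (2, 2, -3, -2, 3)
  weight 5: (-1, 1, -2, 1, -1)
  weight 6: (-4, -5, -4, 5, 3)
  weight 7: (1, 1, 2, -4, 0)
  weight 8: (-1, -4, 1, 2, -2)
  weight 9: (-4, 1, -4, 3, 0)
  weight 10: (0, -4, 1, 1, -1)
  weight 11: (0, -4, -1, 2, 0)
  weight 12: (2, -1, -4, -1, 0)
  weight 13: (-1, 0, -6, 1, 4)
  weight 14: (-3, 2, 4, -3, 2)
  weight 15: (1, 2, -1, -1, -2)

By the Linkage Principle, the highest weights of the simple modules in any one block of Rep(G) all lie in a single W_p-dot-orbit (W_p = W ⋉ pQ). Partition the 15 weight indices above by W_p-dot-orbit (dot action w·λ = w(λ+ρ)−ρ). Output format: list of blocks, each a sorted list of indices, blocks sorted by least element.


D_5 Cartan matrix, 5 simple roots permuted; ρ=(1,1,1,1,1).

W_5-reps of the 15 weights in Ā_5 (same 5-coord order as C):

    λ_1+ρ ↦ (1, 1, 0, 1, 0)
    λ_2+ρ ↦ (1, 1, 0, 1, 0)
    λ_3+ρ ↦ (0, 2, 1, 1, 0)
    λ_4+ρ ↦ (1, 1, 0, 1, 0)
    λ_5+ρ ↦ (0, 2, 1, 1, 0)
    λ_6+ρ ↦ (0, 0, 1, 1, 1)
    λ_7+ρ ↦ (1, 1, 0, 1, 0)
    λ_8+ρ ↦ (0, 2, 1, 1, 0)
    λ_9+ρ ↦ (0, 0, 1, 1, 1)
    λ_10+ρ ↦ (0, 2, 1, 1, 0)
    λ_11+ρ ↦ (0, 3, 0, 0, 1)
    λ_12+ρ ↦ (0, 3, 0, 0, 1)
    λ_13+ρ ↦ (2, 0, 0, 0, 0)
    λ_14+ρ ↦ (1, 1, 1, 0, 0)
    λ_15+ρ ↦ (0, 3, 0, 0, 1)

6 distinct reps among the 15 weights ⇒ 6 W_5-linkage classes:

[[1, 2, 4, 7], [3, 5, 8, 10], [6, 9], [11, 12, 15], [13], [14]]


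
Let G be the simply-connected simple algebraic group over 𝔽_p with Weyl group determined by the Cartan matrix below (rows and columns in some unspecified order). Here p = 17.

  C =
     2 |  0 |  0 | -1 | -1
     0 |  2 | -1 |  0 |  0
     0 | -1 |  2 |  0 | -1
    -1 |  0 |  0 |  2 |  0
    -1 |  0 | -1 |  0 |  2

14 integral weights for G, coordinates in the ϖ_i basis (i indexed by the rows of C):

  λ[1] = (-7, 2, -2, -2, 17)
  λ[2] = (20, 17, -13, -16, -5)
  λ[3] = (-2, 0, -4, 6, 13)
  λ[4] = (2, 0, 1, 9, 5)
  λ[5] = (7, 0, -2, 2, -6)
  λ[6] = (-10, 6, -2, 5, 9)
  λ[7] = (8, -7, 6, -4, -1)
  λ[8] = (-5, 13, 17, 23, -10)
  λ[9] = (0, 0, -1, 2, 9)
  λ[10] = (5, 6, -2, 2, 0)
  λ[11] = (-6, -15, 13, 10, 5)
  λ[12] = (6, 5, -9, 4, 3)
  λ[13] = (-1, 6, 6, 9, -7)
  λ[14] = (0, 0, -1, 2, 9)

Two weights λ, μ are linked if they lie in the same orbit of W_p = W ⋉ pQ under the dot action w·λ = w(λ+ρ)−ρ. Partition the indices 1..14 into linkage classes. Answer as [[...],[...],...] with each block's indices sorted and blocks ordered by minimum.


Type A_5, rank 5, |W|=720; reorder rows/cols to standard.

Folding the 14 weights λ_j+ρ into Ā_17 (reps in the given 5-coord order):

    1: (1, 1, 0, 3, 10)
    2: (9, 4, 0, 1, 2)
    3: (1, 1, 0, 3, 10)
    4: (3, 2, 2, 5, 4)
    5: (2, 5, 0, 3, 1)
    6: (6, 6, 1, 3, 0)
    7: (6, 6, 1, 3, 0)
    8: (3, 2, 2, 5, 4)
    9: (1, 1, 0, 3, 10)
    10: (6, 6, 1, 3, 0)
    11: (2, 5, 0, 3, 1)
    12: (3, 2, 2, 5, 4)
    13: (6, 6, 1, 3, 0)
    14: (1, 1, 0, 3, 10)

These 14 weights hit 5 W_17-dot-orbits; sizes (4, 1, 3, 2, 4):

[[1, 3, 9, 14], [2], [4, 8, 12], [5, 11], [6, 7, 10, 13]]


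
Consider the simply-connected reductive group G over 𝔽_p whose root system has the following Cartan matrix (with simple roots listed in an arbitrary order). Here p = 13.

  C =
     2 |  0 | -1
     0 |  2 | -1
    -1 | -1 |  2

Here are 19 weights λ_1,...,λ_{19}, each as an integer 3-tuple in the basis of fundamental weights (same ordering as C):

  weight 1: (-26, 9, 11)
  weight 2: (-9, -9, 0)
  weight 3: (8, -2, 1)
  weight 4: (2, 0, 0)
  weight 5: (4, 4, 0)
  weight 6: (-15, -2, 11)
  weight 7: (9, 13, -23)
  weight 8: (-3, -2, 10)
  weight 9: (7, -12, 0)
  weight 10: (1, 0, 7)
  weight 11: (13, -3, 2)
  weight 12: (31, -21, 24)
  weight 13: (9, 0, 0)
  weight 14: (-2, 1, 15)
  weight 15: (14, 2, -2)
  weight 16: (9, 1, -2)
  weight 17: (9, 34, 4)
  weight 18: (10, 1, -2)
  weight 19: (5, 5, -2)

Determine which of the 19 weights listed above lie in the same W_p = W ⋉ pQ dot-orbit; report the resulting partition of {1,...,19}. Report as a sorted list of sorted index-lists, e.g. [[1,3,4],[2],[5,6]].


Cartan matrix: type A_3 (|W|=24); un-permuting the 3 rows.

Ā_13 reps of the 19 weights (A_3, coords as presented):

  λ_1+ρ ↦ (0, 9, 1) · λ_2+ρ ↦ (5, 5, 1) · λ_3+ρ ↦ (9, 1, 1) · λ_4+ρ ↦ (3, 1, 1) · λ_5+ρ ↦ (5, 5, 1) · λ_6+ρ ↦ (10, 1, 1) · λ_7+ρ ↦ (3, 1, 1) · λ_8+ρ ↦ (2, 1, 8) · λ_9+ρ ↦ (2, 1, 8) · λ_10+ρ ↦ (2, 1, 8) · λ_11+ρ ↦ (9, 1, 1) · λ_12+ρ ↦ (5, 5, 1) · λ_13+ρ ↦ (10, 1, 1) · λ_14+ρ ↦ (2, 1, 8) · λ_15+ρ ↦ (9, 1, 1) · λ_16+ρ ↦ (9, 1, 1) · λ_17+ρ ↦ (2, 1, 8) · λ_18+ρ ↦ (10, 1, 1) · λ_19+ρ ↦ (5, 5, 1)

6 distinct reps among the 19 weights ⇒ 6 W_13-linkage classes:

[[1], [2, 5, 12, 19], [3, 11, 15, 16], [4, 7], [6, 13, 18], [8, 9, 10, 14, 17]]


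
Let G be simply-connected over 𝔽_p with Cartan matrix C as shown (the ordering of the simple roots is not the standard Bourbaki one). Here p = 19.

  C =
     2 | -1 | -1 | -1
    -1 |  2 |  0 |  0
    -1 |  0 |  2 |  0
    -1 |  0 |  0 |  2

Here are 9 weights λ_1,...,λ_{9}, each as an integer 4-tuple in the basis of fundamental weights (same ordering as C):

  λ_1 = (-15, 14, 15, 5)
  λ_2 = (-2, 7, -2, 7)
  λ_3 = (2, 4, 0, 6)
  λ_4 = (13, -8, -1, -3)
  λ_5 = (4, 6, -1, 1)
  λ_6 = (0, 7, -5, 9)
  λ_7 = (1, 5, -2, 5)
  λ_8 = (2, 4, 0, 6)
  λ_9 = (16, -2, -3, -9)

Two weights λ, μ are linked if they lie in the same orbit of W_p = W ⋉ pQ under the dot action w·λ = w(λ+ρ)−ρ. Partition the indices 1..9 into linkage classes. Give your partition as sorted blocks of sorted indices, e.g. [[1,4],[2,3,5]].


Type D_4, rank 4, |W|=192; reorder rows/cols to standard.

λ_j+ρ reflected into Ā_19 (⟨·,θ^∨⟩≤19); 4-tuples as given:

  λ_1 → (2, 1, 2, 8) · λ_2 → (1, 6, 1, 6) · λ_3 → (3, 5, 1, 7) · λ_4 → (5, 7, 0, 2) · λ_5 → (5, 7, 0, 2) · λ_6 → (3, 5, 1, 7) · λ_7 → (1, 6, 1, 6) · λ_8 → (3, 5, 1, 7) · λ_9 → (2, 1, 2, 8)

The 9 indices split into 4 linkage classes (same alcove rep ⇔ same W_19-dot-orbit):

[[1, 9], [2, 7], [3, 6, 8], [4, 5]]


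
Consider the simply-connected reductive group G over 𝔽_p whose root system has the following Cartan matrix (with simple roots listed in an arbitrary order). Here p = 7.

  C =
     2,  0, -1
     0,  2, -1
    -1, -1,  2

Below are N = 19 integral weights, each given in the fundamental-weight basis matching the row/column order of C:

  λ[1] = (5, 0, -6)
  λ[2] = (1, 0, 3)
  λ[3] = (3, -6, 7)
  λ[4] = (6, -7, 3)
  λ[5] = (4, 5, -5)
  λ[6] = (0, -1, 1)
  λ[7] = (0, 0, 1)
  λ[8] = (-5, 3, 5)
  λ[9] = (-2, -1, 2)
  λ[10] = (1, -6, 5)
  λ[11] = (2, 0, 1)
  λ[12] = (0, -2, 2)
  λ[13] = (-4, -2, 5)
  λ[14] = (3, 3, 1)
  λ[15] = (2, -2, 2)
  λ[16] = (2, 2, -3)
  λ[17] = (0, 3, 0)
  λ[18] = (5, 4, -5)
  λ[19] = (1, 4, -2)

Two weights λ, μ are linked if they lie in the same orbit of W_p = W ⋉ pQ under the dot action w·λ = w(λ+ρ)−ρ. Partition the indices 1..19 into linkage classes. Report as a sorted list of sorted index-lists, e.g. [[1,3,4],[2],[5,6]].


Cartan matrix: type A_3 (|W|=24); un-permuting the 3 rows.

Ā_7 reps of the 19 weights (A_3, coords as presented):

  λ_1 → (1, 4, 1);  λ_2 → (2, 1, 4);  λ_3 → (1, 0, 2);  λ_4 → (1, 0, 2);  λ_5 → (1, 2, 4);  λ_6 → (1, 0, 2);  λ_7 → (1, 1, 2);  λ_8 → (1, 1, 2);  λ_9 → (1, 0, 2);  λ_10 → (1, 4, 1);  λ_11 → (3, 1, 2);  λ_12 → (1, 1, 2);  λ_13 → (3, 1, 2);  λ_14 → (1, 1, 2);  λ_15 → (3, 1, 2);  λ_16 → (1, 1, 2);  λ_17 → (1, 4, 1);  λ_18 → (2, 1, 4);  λ_19 → (1, 4, 1)

Partition of {1..19} into 6 W_7-dot-orbits:

[[1, 10, 17, 19], [2, 18], [3, 4, 6, 9], [5], [7, 8, 12, 14, 16], [11, 13, 15]]


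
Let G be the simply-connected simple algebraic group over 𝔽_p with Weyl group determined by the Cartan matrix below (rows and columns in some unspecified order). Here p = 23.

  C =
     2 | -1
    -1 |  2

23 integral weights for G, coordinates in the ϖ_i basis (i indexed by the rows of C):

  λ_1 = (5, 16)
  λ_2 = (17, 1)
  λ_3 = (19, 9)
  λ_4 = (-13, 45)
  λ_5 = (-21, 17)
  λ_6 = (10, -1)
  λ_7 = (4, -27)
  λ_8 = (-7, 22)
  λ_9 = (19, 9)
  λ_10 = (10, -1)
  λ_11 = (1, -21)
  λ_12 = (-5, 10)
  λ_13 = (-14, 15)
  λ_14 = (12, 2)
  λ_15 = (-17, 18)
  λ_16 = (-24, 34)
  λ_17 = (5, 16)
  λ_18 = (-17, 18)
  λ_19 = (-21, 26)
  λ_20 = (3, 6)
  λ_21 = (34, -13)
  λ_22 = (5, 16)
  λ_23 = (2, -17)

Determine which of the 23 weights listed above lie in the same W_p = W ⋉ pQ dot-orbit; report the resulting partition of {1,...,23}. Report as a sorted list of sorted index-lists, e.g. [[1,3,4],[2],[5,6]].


Root system A_2: the 2×2 matrix C matches after relabeling.

W_23-reps of the 23 weights in Ā_23 (same 2-coord order as C):

    λ_1+ρ ↦ (6, 17)
    λ_2+ρ ↦ (18, 2)
    λ_3+ρ ↦ (13, 3)
    λ_4+ρ ↦ (11, 0)
    λ_5+ρ ↦ (18, 2)
    λ_6+ρ ↦ (11, 0)
    λ_7+ρ ↦ (18, 2)
    λ_8+ρ ↦ (6, 17)
    λ_9+ρ ↦ (13, 3)
    λ_10+ρ ↦ (11, 0)
    λ_11+ρ ↦ (18, 2)
    λ_12+ρ ↦ (4, 7)
    λ_13+ρ ↦ (13, 3)
    λ_14+ρ ↦ (13, 3)
    λ_15+ρ ↦ (16, 3)
    λ_16+ρ ↦ (11, 0)
    λ_17+ρ ↦ (6, 17)
    λ_18+ρ ↦ (16, 3)
    λ_19+ρ ↦ (16, 3)
    λ_20+ρ ↦ (4, 7)
    λ_21+ρ ↦ (11, 0)
    λ_22+ρ ↦ (6, 17)
    λ_23+ρ ↦ (13, 3)

Grouping the 23 weights by Ā_23-representative: 6 linkage classes.

[[1, 8, 17, 22], [2, 5, 7, 11], [3, 9, 13, 14, 23], [4, 6, 10, 16, 21], [12, 20], [15, 18, 19]]
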